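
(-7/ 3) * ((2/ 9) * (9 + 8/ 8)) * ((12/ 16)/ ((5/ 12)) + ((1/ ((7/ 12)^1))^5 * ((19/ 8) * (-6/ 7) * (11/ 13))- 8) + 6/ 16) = 1916535461/ 11798514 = 162.44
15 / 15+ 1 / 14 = 15 / 14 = 1.07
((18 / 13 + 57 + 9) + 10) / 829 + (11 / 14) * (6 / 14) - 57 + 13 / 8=-232119423 / 4224584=-54.94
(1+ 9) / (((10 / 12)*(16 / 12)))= 9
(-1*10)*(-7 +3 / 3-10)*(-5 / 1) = -800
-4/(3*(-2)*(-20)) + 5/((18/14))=347/90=3.86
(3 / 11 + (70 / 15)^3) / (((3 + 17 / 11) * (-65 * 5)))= -6053 / 87750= -0.07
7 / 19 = 0.37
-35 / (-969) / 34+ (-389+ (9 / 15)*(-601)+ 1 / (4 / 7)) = -246386311 / 329460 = -747.85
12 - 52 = -40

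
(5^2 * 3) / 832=75 / 832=0.09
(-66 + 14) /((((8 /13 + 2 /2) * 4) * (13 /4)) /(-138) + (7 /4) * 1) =-4784 /147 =-32.54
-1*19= -19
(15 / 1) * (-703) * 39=-411255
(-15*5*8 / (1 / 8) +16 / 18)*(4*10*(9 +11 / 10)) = -17449568 / 9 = -1938840.89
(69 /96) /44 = 23 /1408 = 0.02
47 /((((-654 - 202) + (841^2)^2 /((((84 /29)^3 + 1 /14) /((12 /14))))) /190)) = 0.00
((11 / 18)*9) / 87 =11 / 174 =0.06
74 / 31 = 2.39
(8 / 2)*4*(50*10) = 8000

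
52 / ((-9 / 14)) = -728 / 9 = -80.89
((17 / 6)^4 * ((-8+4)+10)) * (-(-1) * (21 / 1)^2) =4092529 / 24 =170522.04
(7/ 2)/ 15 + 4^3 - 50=427/ 30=14.23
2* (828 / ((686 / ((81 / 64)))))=16767 / 5488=3.06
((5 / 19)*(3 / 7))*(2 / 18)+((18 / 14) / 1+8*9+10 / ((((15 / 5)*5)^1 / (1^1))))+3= 76.96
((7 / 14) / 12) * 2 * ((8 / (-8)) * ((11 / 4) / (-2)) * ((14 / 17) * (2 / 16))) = 77 / 6528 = 0.01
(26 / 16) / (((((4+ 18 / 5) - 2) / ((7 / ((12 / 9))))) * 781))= 195 / 99968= 0.00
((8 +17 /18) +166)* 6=1049.67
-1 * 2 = -2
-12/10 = -6/5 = -1.20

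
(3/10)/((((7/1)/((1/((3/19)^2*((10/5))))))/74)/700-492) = -133570/219054797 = -0.00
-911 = -911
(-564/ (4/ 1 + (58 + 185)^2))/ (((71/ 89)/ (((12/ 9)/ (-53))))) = 66928/ 222216439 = 0.00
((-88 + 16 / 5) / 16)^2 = 2809 / 100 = 28.09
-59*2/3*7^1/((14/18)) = -354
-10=-10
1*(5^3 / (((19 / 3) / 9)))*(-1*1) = -3375 / 19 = -177.63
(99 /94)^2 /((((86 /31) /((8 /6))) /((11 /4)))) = 1114047 /759896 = 1.47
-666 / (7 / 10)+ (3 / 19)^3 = -45680751 / 48013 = -951.42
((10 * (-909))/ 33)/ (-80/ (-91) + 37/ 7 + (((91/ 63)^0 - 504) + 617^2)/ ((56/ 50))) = -551460/ 679594817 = -0.00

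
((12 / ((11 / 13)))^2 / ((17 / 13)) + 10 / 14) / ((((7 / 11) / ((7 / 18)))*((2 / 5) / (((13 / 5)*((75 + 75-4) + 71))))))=133187.61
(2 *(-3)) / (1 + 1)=-3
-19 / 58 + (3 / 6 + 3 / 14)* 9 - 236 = -93339 / 406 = -229.90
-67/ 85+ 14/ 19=-83/ 1615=-0.05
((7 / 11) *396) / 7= 36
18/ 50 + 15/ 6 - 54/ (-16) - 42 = -7153/ 200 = -35.76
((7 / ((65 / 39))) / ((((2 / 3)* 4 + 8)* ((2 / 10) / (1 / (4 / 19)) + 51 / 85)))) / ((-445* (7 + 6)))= -1197 / 11292320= -0.00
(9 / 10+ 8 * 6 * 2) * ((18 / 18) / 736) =969 / 7360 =0.13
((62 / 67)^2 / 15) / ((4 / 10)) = 1922 / 13467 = 0.14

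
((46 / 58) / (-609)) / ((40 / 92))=-529 / 176610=-0.00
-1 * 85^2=-7225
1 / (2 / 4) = 2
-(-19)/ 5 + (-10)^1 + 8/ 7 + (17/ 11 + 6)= 958/ 385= 2.49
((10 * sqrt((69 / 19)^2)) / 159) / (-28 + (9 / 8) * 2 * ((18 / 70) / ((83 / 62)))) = -1336300 / 161290183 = -0.01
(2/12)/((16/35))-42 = -3997/96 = -41.64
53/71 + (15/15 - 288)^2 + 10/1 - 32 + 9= 5847329/71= 82356.75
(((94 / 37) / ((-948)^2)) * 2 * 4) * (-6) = -94 / 692751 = -0.00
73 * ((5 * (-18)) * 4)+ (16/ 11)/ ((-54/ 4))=-7805192/ 297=-26280.11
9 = 9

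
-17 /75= -0.23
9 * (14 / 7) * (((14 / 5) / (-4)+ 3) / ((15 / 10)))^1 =138 / 5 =27.60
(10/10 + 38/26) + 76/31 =1980/403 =4.91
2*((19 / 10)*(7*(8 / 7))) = 152 / 5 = 30.40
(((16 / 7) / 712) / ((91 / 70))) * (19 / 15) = 76 / 24297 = 0.00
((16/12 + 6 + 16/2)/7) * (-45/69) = -10/7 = -1.43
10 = 10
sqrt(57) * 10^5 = 100000 * sqrt(57) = 754983.44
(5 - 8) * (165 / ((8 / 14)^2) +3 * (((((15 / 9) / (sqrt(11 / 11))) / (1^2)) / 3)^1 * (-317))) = 1105 / 16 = 69.06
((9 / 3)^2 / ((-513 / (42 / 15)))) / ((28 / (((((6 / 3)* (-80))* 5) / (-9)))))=-80 / 513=-0.16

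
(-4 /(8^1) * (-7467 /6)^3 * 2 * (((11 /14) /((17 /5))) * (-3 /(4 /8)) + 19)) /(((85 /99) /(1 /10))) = 199977520855761 /50575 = 3954078514.20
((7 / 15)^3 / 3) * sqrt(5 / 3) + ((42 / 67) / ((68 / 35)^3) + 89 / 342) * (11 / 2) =343 * sqrt(15) / 30375 + 6849739919 / 3602447424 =1.95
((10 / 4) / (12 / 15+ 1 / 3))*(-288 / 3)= -211.76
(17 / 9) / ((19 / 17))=289 / 171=1.69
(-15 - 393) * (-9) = 3672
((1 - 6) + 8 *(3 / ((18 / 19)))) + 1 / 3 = 62 / 3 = 20.67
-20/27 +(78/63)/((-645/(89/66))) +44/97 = -12561589/43357545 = -0.29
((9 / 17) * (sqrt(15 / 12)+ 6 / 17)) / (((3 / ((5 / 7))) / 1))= 90 / 2023+ 15 * sqrt(5) / 238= 0.19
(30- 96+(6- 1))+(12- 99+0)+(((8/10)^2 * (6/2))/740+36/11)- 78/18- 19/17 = -389649518/2594625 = -150.18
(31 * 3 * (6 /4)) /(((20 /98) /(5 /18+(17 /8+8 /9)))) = 360003 /160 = 2250.02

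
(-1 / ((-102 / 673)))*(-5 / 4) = -3365 / 408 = -8.25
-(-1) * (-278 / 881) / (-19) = 278 / 16739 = 0.02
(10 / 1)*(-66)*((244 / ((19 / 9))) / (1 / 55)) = -79714800 / 19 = -4195515.79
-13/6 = -2.17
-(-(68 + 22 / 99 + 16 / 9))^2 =-4900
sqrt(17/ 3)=sqrt(51)/ 3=2.38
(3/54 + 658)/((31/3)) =11845/186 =63.68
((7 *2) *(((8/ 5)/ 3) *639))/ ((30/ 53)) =210728/ 25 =8429.12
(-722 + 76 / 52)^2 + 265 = 87785474 / 169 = 519440.67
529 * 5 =2645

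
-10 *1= -10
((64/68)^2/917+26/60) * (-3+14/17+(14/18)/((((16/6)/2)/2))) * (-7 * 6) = 355643447/19308090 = 18.42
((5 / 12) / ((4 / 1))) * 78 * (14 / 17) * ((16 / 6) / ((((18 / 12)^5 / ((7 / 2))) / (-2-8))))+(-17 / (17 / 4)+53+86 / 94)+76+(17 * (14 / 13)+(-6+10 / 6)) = 436527427 / 7572123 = 57.65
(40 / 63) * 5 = 200 / 63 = 3.17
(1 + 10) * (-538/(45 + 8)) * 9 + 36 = -51354/53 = -968.94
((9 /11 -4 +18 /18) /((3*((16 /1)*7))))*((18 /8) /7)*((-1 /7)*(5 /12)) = 15 /120736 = 0.00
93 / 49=1.90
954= 954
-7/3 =-2.33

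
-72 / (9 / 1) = -8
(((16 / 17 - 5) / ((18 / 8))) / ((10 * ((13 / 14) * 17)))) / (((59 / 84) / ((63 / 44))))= -284004 / 12191465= -0.02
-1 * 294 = -294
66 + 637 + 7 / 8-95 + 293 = 7215 / 8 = 901.88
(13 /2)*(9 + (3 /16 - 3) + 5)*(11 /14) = 25597 /448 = 57.14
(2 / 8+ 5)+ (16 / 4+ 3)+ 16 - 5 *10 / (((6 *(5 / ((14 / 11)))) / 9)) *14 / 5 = -1109 / 44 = -25.20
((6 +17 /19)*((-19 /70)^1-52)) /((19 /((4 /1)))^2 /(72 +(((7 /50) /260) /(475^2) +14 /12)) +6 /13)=-4011826600093044317 /8570376765401955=-468.10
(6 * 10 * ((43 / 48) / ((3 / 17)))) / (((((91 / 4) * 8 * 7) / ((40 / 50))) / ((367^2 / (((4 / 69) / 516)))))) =292123874253 / 1274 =229296604.59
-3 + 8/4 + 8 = 7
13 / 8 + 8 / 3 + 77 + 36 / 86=84325 / 1032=81.71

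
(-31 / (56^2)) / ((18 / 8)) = -31 / 7056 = -0.00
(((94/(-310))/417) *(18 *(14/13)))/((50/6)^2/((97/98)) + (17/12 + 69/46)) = -1969488/10210498675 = -0.00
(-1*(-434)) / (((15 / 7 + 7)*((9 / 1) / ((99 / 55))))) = 1519 / 160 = 9.49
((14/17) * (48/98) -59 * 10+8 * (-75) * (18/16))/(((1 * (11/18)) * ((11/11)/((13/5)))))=-35213958/6545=-5380.28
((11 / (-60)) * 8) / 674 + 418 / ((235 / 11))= 4648061 / 237585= 19.56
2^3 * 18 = 144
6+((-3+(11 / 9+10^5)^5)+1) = 590526086382100781165884897247 / 59049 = 10000611126049565296040320.00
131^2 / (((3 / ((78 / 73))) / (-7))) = -3123302 / 73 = -42784.96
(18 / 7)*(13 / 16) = 117 / 56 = 2.09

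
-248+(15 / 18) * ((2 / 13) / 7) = -67699 / 273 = -247.98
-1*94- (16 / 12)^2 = -862 / 9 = -95.78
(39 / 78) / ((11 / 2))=1 / 11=0.09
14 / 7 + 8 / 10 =14 / 5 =2.80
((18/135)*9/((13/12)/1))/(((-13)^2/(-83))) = -5976/10985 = -0.54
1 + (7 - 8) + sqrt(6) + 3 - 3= 2.45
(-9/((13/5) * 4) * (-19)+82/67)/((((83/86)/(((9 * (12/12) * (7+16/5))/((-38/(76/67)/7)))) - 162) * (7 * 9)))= -134976957/78002263027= -0.00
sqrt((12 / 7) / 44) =sqrt(231) / 77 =0.20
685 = 685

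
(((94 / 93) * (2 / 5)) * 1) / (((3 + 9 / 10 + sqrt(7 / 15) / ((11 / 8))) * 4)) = 443586 / 16838053 - 16544 * sqrt(105) / 50514159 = 0.02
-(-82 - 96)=178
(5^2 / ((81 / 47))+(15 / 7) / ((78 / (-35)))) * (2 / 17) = 28525 / 17901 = 1.59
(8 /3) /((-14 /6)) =-8 /7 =-1.14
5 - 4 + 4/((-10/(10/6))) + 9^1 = 28/3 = 9.33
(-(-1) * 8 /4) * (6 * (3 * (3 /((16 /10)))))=135 /2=67.50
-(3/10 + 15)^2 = -23409/100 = -234.09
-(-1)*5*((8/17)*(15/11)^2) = 4.38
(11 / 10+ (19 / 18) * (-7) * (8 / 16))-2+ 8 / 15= -731 / 180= -4.06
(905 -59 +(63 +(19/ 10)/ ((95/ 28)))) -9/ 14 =908.92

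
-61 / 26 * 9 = -549 / 26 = -21.12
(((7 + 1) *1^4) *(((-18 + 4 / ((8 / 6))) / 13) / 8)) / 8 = -0.14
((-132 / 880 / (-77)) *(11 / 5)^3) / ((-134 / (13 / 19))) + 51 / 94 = 1135930707 / 2094085000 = 0.54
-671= -671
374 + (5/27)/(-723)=7300849/19521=374.00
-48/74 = -24/37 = -0.65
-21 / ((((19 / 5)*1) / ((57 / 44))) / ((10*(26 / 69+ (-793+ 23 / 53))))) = 760471950 / 13409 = 56713.55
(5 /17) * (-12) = -60 /17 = -3.53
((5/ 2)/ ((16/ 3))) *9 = 135/ 32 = 4.22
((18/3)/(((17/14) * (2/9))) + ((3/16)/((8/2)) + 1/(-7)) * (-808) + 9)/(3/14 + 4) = 103567/4012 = 25.81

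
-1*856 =-856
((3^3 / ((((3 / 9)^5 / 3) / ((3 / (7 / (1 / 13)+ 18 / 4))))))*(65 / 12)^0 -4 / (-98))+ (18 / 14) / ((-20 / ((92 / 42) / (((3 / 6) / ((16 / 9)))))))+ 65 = 682.85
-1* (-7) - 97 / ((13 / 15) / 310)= -450959 / 13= -34689.15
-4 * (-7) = 28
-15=-15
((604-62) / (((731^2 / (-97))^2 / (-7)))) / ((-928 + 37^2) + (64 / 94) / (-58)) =-48656027798 / 171629679963368507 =-0.00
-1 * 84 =-84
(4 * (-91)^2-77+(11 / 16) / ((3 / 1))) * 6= 1586267 / 8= 198283.38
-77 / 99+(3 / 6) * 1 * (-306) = -1384 / 9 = -153.78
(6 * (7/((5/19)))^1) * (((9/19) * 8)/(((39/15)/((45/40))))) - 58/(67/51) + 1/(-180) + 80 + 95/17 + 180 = 1287655693/2665260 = 483.13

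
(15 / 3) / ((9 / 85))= 425 / 9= 47.22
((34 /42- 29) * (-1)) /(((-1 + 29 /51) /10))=-50320 /77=-653.51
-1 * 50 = -50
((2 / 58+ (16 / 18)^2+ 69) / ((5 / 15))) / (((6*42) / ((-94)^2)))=362315762 / 49329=7344.88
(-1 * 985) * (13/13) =-985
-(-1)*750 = 750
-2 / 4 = -1 / 2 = -0.50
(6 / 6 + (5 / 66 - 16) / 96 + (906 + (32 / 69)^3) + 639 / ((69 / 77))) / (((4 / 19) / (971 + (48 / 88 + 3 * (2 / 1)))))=76546224692217835 / 10175894784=7522308.98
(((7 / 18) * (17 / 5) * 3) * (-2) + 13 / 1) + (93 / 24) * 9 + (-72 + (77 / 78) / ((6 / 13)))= -10771 / 360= -29.92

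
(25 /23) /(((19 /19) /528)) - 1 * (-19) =13637 /23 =592.91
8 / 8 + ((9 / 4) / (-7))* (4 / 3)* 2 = 1 / 7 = 0.14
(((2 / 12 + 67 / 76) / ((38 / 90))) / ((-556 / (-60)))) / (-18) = -5975 / 401432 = -0.01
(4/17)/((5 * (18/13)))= 26/765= 0.03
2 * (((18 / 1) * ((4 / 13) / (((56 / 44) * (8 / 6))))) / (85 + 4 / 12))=891 / 11648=0.08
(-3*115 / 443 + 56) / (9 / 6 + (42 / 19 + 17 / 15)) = 13943910 / 1223123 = 11.40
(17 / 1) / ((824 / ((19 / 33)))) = 323 / 27192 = 0.01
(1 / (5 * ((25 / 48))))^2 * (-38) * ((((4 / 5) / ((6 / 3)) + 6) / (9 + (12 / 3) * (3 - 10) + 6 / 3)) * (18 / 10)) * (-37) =-932954112 / 6640625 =-140.49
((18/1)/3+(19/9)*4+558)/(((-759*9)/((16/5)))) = -3584/13365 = -0.27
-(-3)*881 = 2643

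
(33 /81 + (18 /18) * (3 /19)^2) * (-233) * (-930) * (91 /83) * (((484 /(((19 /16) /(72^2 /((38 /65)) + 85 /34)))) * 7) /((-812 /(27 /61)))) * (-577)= 15643241055636362968800 /19134641467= 817535101591.27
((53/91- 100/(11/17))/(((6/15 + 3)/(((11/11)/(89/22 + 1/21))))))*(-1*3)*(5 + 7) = 166446360/417911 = 398.28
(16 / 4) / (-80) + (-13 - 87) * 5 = -500.05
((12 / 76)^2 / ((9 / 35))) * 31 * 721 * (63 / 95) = 9856791 / 6859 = 1437.06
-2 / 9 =-0.22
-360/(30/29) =-348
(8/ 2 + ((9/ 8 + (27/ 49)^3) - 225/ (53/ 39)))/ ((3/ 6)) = -7994962931/ 24941588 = -320.55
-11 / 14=-0.79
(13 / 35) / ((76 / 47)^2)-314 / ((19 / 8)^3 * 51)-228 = -44725816427 / 195893040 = -228.32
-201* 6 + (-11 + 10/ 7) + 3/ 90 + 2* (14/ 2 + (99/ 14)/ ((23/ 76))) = -1154.81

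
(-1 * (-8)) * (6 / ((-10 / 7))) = -168 / 5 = -33.60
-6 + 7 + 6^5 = 7777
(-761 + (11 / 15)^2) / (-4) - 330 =-31474 / 225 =-139.88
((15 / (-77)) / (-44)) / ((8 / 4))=15 / 6776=0.00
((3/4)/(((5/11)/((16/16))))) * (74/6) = 407/20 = 20.35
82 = 82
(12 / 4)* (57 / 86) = 1.99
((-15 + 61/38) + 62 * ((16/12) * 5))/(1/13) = 5199.20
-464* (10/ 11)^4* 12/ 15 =-3712000/ 14641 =-253.53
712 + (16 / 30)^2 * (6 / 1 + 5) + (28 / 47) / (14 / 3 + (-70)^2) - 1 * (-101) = 9070723063 / 11114325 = 816.13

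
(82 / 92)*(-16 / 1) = -328 / 23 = -14.26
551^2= 303601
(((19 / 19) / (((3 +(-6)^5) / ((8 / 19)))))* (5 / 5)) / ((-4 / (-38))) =-4 / 7773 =-0.00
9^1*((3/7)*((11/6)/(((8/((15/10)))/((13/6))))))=1287/448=2.87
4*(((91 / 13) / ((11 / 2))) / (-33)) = -56 / 363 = -0.15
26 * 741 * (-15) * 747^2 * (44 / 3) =-2365132306680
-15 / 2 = -7.50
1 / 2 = 0.50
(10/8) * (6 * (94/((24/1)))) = 235/8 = 29.38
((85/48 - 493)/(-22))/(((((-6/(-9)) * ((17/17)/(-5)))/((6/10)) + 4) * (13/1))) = 4161/9152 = 0.45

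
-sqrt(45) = -6.71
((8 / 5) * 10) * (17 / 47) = 5.79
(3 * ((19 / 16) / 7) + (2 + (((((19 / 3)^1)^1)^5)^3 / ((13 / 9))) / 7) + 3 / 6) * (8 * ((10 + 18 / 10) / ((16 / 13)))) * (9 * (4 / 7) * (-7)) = -14330983916613908608973 / 49601160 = -288924370248879.43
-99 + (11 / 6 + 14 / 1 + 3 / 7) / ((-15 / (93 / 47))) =-998303 / 9870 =-101.15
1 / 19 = 0.05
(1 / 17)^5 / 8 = 1 / 11358856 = 0.00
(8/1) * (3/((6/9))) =36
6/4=3/2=1.50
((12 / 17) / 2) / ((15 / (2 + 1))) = 6 / 85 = 0.07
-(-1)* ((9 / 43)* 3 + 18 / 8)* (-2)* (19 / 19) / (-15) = 33 / 86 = 0.38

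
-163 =-163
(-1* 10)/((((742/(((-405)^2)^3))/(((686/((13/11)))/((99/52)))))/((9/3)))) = -2883134851576875000/53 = -54398770784469339.62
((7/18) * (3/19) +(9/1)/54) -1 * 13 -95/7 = -10511/399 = -26.34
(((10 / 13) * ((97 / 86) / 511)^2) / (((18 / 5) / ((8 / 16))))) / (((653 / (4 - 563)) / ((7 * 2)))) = -235225 / 37707513732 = -0.00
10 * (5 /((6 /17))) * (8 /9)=3400 /27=125.93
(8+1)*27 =243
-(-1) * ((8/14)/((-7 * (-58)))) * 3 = 6/1421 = 0.00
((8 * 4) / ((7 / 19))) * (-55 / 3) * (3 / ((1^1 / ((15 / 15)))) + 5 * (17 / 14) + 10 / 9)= -21451760 / 1323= -16214.48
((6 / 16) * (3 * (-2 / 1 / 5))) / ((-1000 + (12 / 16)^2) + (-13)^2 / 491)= 17676 / 39244385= 0.00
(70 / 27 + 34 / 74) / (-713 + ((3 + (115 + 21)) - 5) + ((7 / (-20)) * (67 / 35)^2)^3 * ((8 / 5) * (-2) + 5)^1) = -653629375000000 / 124812313189081479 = -0.01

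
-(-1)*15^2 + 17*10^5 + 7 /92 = 156420707 /92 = 1700225.08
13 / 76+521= 39609 / 76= 521.17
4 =4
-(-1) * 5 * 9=45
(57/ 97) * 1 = 57/ 97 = 0.59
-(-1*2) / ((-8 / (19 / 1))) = -19 / 4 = -4.75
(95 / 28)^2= 9025 / 784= 11.51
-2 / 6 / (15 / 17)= -17 / 45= -0.38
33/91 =0.36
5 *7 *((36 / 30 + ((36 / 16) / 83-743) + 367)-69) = -5156641 / 332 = -15532.05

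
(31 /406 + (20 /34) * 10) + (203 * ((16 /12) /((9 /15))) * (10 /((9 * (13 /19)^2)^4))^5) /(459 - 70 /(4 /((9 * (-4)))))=1770034381944968353468129530513634901606025145383692085394526010126978527 /297050046851348460161124829583625489043488544137688917425963219361499302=5.96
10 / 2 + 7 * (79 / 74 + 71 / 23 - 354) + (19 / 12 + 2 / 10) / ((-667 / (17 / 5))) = -18094105453 / 7403700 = -2443.93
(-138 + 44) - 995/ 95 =-1985/ 19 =-104.47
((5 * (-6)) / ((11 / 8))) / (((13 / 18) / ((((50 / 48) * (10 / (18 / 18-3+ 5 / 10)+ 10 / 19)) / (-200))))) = -2625 / 2717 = -0.97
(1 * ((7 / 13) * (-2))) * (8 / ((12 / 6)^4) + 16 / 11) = -301 / 143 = -2.10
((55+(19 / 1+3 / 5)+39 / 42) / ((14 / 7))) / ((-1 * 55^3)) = -5287 / 23292500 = -0.00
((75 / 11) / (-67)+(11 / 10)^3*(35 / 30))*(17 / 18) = 109082693 / 79596000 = 1.37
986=986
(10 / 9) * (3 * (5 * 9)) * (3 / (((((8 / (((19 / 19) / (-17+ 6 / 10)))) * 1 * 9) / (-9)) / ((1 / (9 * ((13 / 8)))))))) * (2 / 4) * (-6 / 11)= -375 / 5863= -0.06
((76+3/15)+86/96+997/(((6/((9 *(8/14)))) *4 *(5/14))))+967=394151/240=1642.30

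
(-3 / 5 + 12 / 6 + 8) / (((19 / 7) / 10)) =658 / 19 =34.63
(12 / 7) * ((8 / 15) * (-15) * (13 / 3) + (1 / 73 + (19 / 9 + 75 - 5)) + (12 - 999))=-2495396 / 1533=-1627.79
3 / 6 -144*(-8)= 2305 / 2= 1152.50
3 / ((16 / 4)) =0.75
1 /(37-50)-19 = -248 /13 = -19.08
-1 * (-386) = 386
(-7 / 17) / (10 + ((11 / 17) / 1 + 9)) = -7 / 334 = -0.02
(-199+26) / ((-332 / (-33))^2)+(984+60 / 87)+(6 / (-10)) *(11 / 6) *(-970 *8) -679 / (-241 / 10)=7354703483607 / 770355536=9547.15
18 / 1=18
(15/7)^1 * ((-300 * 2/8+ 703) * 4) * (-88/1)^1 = -3315840/7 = -473691.43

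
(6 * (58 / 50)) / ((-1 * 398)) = -87 / 4975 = -0.02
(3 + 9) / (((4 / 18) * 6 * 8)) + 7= 65 / 8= 8.12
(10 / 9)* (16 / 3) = 160 / 27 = 5.93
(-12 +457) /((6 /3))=445 /2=222.50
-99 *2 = -198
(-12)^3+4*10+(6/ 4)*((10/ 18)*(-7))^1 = -10163/ 6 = -1693.83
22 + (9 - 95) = -64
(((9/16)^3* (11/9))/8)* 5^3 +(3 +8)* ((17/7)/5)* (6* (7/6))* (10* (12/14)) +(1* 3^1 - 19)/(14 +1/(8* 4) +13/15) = 529636474887/1640267776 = 322.90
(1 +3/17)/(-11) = -20/187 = -0.11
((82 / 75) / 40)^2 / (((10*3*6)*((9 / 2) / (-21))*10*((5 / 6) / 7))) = -82369 / 5062500000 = -0.00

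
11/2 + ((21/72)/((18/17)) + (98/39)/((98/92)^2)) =2198723/275184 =7.99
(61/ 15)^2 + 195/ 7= 69922/ 1575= 44.39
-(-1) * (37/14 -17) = -201/14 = -14.36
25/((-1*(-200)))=1/8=0.12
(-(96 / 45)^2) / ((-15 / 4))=4096 / 3375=1.21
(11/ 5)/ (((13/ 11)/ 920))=22264/ 13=1712.62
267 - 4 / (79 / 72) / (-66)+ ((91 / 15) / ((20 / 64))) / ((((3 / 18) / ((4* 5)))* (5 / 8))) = 86778671 / 21725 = 3994.42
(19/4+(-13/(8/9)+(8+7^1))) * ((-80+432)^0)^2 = 41/8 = 5.12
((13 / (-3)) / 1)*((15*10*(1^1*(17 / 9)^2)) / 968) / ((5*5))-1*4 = -160573 / 39204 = -4.10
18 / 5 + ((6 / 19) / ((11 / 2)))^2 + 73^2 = 1164667223 / 218405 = 5332.60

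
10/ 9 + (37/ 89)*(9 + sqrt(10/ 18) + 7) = 37*sqrt(5)/ 267 + 6218/ 801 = 8.07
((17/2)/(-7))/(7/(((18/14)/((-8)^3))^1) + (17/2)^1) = 153/350161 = 0.00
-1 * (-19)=19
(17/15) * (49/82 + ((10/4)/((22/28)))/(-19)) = 41769/85690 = 0.49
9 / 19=0.47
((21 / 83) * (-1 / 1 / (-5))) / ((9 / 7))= 49 / 1245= 0.04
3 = 3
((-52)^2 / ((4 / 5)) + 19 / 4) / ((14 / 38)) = 257241 / 28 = 9187.18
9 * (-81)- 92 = -821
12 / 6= 2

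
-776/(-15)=51.73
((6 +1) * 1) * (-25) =-175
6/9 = 2/3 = 0.67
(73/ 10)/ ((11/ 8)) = 292/ 55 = 5.31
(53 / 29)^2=2809 / 841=3.34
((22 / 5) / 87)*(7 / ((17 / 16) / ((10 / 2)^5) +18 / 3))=0.06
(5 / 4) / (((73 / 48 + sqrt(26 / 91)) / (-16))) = -98112 / 6539 + 9216 * sqrt(14) / 6539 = -9.73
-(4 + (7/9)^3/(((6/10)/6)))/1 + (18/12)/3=-11963/1458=-8.21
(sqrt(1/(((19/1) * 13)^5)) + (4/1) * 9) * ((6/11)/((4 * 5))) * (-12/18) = -36/55 - sqrt(247)/828807265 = -0.65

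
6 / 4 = 3 / 2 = 1.50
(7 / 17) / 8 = 7 / 136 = 0.05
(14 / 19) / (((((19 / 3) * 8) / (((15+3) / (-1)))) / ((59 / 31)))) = -11151 / 22382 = -0.50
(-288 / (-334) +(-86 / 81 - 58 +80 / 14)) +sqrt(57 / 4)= -4969768 / 94689 +sqrt(57) / 2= -48.71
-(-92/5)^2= -8464/25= -338.56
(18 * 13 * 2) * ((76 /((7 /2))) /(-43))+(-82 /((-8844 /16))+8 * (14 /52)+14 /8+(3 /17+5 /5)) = -231.10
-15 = -15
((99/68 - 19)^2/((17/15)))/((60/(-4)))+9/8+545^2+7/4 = 23347343949/78608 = 297009.77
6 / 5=1.20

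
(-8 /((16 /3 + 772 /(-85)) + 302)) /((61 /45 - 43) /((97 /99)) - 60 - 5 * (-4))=82450 /253602063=0.00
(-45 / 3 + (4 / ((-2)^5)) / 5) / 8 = -601 / 320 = -1.88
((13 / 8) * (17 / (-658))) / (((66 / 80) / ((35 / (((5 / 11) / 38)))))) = -20995 / 141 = -148.90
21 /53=0.40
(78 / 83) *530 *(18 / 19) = 471.86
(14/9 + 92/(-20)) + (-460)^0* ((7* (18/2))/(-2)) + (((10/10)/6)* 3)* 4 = -2929/90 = -32.54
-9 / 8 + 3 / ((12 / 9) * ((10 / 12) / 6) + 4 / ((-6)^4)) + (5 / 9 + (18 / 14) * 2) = 551437 / 30744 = 17.94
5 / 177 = 0.03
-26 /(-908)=0.03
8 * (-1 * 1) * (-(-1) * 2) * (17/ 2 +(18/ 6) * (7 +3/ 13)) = -6280/ 13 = -483.08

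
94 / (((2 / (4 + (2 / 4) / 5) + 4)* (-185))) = -1927 / 17020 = -0.11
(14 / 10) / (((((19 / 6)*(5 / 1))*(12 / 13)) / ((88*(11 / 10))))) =9.27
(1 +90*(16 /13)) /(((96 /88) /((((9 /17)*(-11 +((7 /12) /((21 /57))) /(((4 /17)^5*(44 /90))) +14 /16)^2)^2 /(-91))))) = -148925125193937610625692923491445715353 /1171068687247742351704064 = -127170273456754.25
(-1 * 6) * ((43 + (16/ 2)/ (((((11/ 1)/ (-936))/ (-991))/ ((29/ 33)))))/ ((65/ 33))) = -1291279446/ 715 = -1805985.24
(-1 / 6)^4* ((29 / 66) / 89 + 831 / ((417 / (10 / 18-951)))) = -1.46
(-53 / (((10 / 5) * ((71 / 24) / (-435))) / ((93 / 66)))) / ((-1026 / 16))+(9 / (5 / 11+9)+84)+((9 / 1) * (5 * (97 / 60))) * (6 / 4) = 62763511 / 578721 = 108.45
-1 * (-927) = 927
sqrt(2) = 1.41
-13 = -13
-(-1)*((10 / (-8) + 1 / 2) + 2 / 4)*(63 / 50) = -63 / 200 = -0.32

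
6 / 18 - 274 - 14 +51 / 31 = -26600 / 93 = -286.02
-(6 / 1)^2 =-36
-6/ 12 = -1/ 2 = -0.50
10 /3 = 3.33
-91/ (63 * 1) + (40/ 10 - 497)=-494.44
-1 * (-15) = 15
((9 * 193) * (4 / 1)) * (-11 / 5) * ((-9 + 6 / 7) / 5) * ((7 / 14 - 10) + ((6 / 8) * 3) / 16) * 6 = -1957110903 / 1400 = -1397936.36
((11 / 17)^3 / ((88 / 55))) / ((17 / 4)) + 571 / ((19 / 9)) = 858555283 / 3173798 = 270.51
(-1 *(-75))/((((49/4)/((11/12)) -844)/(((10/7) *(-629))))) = 5189250/63959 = 81.13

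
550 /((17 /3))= 1650 /17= 97.06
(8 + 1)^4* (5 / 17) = 32805 / 17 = 1929.71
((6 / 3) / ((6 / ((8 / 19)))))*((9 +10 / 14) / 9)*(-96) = -17408 / 1197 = -14.54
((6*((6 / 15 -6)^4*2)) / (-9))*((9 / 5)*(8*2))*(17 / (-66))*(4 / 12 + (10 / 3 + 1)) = 4681220096 / 103125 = 45393.65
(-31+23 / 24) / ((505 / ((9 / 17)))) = -2163 / 68680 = -0.03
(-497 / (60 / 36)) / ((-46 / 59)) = 87969 / 230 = 382.47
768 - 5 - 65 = 698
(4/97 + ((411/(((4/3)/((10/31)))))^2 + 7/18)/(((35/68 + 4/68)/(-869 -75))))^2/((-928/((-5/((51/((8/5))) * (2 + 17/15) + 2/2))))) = 354443336204859459972788400500/25053938638336524267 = 14147210198.02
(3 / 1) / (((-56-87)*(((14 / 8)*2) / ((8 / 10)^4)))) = -1536 / 625625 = -0.00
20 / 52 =5 / 13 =0.38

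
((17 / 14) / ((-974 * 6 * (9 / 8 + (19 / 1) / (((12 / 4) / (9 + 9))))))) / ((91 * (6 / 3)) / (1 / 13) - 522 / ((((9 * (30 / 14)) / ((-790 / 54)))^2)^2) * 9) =-6586148313 / 2957190927371672684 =-0.00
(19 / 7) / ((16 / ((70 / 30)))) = 19 / 48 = 0.40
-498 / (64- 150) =249 / 43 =5.79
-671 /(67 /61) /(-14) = 40931 /938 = 43.64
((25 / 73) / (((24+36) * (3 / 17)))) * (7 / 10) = 119 / 5256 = 0.02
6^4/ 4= 324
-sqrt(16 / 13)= -4 * sqrt(13) / 13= -1.11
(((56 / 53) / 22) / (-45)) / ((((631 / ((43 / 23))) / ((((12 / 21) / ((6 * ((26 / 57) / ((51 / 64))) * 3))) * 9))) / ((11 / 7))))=-0.00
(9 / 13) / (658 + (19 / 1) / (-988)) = 12 / 11405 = 0.00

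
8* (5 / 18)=20 / 9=2.22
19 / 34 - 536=-18205 / 34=-535.44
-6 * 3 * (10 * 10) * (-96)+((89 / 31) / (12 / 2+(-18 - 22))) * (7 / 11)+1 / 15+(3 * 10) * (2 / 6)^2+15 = 10018279533 / 57970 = 172818.35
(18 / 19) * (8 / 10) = 0.76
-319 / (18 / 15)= -1595 / 6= -265.83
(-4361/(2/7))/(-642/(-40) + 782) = -305270/15961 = -19.13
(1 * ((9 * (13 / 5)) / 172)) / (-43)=-117 / 36980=-0.00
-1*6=-6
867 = 867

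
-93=-93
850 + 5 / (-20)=3399 / 4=849.75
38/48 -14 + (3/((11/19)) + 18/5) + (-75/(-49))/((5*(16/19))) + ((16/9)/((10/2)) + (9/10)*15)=3800297/388080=9.79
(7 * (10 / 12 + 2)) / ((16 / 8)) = 119 / 12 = 9.92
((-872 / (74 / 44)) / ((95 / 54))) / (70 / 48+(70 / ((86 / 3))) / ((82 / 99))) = -43832524032 / 655354175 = -66.88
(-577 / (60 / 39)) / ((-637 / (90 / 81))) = 577 / 882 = 0.65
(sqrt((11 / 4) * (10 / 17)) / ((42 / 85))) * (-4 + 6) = 5 * sqrt(1870) / 42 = 5.15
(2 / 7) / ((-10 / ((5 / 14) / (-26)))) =1 / 2548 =0.00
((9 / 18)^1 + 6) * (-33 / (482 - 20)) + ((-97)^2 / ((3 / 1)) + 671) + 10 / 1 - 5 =320197 / 84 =3811.87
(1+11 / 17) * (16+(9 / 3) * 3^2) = 70.82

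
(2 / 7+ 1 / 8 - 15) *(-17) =13889 / 56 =248.02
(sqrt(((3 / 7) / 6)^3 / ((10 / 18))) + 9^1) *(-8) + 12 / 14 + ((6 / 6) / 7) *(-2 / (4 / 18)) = -507 / 7-6 *sqrt(70) / 245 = -72.63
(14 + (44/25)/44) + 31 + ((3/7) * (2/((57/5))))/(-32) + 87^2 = 405066803/53200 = 7614.04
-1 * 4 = -4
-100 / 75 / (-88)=1 / 66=0.02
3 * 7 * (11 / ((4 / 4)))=231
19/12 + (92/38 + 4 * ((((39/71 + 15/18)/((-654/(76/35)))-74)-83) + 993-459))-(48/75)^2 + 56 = 36303435767383/23158957500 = 1567.58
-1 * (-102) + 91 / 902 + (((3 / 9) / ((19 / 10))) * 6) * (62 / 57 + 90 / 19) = 105728165 / 976866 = 108.23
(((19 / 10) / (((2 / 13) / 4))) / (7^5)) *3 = 741 / 84035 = 0.01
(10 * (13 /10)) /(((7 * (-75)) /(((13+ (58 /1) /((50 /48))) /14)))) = -22321 /183750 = -0.12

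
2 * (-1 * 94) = -188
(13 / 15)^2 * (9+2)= 1859 / 225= 8.26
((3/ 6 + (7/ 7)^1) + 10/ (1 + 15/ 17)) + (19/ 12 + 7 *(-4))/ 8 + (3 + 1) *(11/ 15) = 6.44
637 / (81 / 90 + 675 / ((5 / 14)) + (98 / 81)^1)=39690 / 117893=0.34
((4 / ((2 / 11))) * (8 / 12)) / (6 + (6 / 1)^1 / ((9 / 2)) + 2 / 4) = 88 / 47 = 1.87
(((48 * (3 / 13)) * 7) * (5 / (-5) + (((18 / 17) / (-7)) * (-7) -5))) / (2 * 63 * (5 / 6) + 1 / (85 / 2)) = -423360 / 116051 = -3.65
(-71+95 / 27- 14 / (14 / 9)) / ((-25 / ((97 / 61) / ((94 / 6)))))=40061 / 129015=0.31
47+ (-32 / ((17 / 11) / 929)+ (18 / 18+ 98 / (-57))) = -18594610 / 969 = -19189.48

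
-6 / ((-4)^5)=3 / 512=0.01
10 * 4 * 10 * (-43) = -17200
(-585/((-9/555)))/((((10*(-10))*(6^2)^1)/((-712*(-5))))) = -35674.17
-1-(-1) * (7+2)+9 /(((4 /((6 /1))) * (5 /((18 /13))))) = 763 /65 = 11.74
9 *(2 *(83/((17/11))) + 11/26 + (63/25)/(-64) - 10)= 311224293/353600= 880.16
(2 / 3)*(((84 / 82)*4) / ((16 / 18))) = 126 / 41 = 3.07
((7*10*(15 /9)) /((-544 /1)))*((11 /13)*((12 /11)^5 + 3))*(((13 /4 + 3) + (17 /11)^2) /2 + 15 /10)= -240524171125 /50113917568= -4.80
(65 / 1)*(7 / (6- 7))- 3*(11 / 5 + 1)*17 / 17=-2323 / 5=-464.60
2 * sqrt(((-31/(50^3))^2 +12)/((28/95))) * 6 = 76.57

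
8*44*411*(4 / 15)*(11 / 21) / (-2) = -1060928 / 105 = -10104.08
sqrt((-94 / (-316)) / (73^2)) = sqrt(7426) / 11534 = 0.01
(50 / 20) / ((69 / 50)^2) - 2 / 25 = 146728 / 119025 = 1.23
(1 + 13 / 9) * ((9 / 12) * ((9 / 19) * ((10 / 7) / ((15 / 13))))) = 143 / 133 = 1.08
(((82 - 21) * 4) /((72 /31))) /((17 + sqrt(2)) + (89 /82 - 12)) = 38687969 /2119977 - 6357542 * sqrt(2) /2119977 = 14.01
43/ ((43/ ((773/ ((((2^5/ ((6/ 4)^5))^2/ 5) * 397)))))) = 0.55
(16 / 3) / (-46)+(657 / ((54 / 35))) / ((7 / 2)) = 8387 / 69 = 121.55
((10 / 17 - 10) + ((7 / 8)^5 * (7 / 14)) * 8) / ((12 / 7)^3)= -13021309 / 8912896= -1.46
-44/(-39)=44/39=1.13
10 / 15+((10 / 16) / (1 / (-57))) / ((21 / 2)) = -229 / 84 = -2.73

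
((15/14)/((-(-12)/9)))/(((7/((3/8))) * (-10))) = -27/6272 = -0.00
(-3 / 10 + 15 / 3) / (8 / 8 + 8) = 0.52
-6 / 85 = -0.07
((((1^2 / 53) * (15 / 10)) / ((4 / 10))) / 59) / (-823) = -15 / 10294084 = -0.00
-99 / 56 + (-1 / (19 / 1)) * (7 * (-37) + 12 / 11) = 138181 / 11704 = 11.81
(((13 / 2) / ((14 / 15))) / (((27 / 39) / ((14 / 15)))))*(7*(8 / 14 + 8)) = 1690 / 3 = 563.33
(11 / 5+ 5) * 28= 1008 / 5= 201.60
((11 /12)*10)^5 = 503284375 /7776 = 64722.78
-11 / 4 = -2.75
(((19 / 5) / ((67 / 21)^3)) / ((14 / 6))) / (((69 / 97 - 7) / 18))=-65833803 / 458663575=-0.14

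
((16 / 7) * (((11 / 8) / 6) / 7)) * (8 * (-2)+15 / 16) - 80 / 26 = -128543 / 30576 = -4.20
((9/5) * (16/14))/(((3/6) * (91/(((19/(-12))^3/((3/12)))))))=-6859/9555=-0.72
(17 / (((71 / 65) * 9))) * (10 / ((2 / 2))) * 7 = 77350 / 639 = 121.05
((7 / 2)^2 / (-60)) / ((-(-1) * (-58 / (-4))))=-49 / 3480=-0.01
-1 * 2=-2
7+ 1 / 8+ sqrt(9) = 81 / 8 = 10.12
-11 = -11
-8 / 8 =-1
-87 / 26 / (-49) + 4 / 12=1535 / 3822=0.40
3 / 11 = 0.27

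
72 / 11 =6.55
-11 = -11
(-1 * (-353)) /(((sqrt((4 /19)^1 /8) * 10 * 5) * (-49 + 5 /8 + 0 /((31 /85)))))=-1412 * sqrt(38) /9675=-0.90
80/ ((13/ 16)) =1280/ 13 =98.46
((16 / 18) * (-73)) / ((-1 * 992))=73 / 1116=0.07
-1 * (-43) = 43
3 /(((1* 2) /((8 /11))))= 12 /11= 1.09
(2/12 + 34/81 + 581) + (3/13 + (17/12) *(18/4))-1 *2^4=4820147/8424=572.19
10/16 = 5/8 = 0.62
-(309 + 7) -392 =-708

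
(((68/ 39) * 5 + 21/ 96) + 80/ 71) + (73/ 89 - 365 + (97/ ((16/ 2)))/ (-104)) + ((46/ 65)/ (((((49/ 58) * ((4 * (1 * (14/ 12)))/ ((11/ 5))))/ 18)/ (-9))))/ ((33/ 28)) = -7892895236711/ 19320974400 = -408.51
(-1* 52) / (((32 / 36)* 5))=-117 / 10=-11.70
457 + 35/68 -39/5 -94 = 120943/340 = 355.71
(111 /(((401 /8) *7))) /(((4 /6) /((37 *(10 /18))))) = 27380 /2807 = 9.75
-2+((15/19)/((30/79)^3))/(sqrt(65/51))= -2+493039* sqrt(3315)/2223000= 10.77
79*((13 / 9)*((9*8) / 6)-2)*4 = 14536 / 3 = 4845.33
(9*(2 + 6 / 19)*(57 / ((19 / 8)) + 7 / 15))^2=2346821136 / 9025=260035.58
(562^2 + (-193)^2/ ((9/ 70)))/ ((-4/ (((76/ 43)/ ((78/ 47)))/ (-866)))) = 2433436609/ 13070538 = 186.18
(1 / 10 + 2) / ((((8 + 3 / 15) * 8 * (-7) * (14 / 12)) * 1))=-9 / 2296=-0.00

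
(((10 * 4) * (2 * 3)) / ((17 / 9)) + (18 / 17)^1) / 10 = 12.81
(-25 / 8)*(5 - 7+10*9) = -275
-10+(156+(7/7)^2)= 147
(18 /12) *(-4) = -6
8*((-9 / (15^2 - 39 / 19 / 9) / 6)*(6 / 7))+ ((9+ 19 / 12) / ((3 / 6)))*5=105.79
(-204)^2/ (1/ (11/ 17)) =26928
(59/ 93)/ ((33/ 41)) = 2419/ 3069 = 0.79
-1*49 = -49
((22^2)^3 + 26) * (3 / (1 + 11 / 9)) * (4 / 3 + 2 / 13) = 2959216173 / 13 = 227632013.31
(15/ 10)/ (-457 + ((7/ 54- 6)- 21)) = -81/ 26129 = -0.00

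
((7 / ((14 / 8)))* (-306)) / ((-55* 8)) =153 / 55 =2.78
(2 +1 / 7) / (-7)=-15 / 49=-0.31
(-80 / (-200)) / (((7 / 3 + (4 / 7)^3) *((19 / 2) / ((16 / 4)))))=16464 / 246335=0.07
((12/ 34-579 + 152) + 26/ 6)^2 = 463885444/ 2601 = 178348.88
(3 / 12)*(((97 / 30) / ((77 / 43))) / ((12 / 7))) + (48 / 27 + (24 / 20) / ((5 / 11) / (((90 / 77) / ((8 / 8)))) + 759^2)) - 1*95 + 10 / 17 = -85975212943999 / 930763178400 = -92.37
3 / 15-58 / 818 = 264 / 2045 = 0.13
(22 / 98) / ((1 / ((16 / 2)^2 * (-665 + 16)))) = -9324.41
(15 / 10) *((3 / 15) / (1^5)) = 3 / 10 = 0.30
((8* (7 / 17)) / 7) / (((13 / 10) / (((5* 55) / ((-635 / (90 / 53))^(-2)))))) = 249184985500 / 17901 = 13920171.25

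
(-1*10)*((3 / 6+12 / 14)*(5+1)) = -570 / 7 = -81.43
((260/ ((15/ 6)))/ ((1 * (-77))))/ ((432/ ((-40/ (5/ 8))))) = 0.20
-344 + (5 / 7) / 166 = -399723 / 1162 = -344.00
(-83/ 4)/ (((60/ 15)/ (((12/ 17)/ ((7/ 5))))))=-1245/ 476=-2.62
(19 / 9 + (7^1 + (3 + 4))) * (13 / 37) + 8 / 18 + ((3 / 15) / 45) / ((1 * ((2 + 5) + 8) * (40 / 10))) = 3049537 / 499500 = 6.11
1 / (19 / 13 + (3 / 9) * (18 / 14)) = 0.53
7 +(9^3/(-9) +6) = -68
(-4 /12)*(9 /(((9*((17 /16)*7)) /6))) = -32 /119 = -0.27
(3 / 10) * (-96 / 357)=-48 / 595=-0.08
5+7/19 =102/19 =5.37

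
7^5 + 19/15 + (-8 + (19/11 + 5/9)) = 8317262/495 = 16802.55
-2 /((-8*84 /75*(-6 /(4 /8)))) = -25 /1344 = -0.02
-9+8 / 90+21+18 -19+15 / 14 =7661 / 630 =12.16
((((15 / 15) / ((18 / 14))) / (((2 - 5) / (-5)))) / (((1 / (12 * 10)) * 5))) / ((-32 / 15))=-175 / 12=-14.58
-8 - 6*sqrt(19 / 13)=-15.25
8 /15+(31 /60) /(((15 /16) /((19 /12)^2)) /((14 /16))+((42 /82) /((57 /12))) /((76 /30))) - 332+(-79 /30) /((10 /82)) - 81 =-1264851067 /2921400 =-432.96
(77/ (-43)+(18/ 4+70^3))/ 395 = 29498233/ 33970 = 868.36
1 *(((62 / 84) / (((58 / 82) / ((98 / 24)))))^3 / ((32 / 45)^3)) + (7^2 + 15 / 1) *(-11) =-200030339016771 / 409179521024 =-488.86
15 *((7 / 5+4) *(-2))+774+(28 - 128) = 512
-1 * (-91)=91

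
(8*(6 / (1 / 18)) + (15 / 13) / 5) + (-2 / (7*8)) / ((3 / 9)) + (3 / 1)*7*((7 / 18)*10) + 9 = 1042631 / 1092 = 954.79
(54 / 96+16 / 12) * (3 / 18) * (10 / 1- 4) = 91 / 48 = 1.90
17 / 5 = 3.40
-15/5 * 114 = -342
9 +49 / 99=940 / 99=9.49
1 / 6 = 0.17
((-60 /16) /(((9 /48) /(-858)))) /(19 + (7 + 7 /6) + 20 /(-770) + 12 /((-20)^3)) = 7927920000 /12538307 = 632.30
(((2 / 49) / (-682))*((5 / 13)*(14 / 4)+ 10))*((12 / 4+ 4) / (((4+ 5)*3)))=-295 / 1675674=-0.00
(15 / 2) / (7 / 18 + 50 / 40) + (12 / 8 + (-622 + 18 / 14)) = -507691 / 826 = -614.64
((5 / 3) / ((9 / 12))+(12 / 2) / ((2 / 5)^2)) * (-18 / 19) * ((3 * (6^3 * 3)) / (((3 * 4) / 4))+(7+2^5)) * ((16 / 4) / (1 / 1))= -1964820 / 19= -103411.58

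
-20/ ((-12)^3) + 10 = 4325/ 432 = 10.01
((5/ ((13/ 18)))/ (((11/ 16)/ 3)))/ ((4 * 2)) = 540/ 143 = 3.78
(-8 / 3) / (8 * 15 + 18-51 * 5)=0.02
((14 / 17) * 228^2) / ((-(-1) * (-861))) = -49.72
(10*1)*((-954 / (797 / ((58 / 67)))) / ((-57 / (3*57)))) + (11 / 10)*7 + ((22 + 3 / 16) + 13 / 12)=795305167 / 12815760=62.06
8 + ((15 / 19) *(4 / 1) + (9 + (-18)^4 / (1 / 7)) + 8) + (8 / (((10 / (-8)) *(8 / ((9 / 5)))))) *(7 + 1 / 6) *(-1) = 349063477 / 475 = 734870.48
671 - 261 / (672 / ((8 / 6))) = 37547 / 56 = 670.48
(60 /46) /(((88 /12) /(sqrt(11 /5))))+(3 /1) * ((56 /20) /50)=21 /125+9 * sqrt(55) /253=0.43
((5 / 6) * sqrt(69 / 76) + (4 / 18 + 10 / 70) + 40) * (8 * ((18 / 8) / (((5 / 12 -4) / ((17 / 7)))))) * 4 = -4150176 / 2107 -6120 * sqrt(1311) / 5719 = -2008.46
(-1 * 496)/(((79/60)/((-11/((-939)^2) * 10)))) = 1091200/23218653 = 0.05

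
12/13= 0.92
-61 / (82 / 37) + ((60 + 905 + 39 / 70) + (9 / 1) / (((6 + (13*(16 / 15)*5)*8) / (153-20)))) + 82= 2467175539 / 2413670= 1022.17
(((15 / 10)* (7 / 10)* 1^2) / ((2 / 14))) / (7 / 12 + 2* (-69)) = -441 / 8245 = -0.05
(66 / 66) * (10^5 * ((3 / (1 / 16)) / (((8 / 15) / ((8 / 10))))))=7200000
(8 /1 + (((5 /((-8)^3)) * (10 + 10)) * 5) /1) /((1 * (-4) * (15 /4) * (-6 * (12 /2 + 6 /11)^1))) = 9889 /829440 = 0.01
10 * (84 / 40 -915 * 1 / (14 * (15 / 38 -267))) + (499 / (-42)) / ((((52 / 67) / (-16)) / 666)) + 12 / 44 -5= 50134793077 / 307307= 163142.37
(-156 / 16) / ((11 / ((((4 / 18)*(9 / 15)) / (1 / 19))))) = -247 / 110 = -2.25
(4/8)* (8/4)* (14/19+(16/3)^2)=4990/171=29.18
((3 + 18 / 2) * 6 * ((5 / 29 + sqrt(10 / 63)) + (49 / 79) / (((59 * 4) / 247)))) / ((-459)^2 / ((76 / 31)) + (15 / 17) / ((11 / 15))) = 113696 * sqrt(70) / 2849781333 + 12626139768 / 18342956809537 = 0.00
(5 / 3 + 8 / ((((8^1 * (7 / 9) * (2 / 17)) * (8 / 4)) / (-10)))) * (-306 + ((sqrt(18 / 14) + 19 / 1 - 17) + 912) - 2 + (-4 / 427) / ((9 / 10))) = -32163.09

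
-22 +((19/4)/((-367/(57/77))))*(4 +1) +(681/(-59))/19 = -2870741563/126713356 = -22.66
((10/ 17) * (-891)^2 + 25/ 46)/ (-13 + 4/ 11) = -4017042535/ 108698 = -36955.99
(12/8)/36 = 1/24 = 0.04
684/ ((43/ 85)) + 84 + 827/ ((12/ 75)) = 1136033/ 172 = 6604.84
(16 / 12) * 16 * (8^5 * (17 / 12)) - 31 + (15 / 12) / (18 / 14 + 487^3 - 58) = 9607904797561049 / 9702104688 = 990290.78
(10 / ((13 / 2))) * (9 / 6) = 30 / 13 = 2.31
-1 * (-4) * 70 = 280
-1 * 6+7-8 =-7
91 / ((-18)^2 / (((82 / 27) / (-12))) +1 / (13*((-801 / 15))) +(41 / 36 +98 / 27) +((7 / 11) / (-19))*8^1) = -97438064724 / 1365948880253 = -0.07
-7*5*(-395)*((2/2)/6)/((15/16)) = 22120/9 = 2457.78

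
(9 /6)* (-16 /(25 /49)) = -1176 /25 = -47.04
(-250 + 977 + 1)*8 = 5824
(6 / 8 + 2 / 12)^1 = 11 / 12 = 0.92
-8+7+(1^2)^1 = 0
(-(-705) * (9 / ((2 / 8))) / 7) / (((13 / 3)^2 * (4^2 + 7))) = 228420 / 27209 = 8.40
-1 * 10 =-10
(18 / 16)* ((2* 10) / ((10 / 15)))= 135 / 4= 33.75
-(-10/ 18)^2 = -25/ 81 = -0.31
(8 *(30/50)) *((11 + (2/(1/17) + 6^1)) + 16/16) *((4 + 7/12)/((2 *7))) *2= 1144/7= 163.43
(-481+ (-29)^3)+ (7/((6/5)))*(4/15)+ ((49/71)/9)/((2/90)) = -15888731/639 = -24864.99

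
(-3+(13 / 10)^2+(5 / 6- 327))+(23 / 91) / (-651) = -1940006821 / 5924100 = -327.48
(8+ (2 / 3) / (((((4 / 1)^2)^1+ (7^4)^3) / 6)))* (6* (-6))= -3986290718640 / 13841287217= -288.00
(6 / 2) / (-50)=-3 / 50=-0.06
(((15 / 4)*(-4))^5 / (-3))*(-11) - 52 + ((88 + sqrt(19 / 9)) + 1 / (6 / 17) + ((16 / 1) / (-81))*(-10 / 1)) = -451062139 / 162 + sqrt(19) / 3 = -2784332.74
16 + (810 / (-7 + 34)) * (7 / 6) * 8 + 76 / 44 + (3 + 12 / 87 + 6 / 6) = 96295 / 319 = 301.87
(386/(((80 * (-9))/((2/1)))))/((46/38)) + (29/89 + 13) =4583677/368460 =12.44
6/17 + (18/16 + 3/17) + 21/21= 361/136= 2.65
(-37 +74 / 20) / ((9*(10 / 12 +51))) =-111 / 1555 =-0.07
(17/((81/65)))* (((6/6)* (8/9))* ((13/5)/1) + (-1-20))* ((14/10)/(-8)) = 1301027/29160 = 44.62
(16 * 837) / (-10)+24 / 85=-113808 / 85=-1338.92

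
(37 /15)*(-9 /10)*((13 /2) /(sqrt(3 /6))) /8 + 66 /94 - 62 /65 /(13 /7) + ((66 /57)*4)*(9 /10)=3287681 /754585 - 1443*sqrt(2) /800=1.81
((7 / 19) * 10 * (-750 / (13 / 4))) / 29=-210000 / 7163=-29.32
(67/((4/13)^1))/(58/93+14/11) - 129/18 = 2506259/23280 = 107.66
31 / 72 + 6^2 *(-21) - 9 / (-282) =-2556739 / 3384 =-755.54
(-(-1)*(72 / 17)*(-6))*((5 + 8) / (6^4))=-13 / 51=-0.25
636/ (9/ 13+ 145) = 4134/ 947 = 4.37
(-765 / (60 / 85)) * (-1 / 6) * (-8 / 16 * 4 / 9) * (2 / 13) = -1445 / 234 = -6.18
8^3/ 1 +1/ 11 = 5633/ 11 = 512.09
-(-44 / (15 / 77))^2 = -11478544 / 225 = -51015.75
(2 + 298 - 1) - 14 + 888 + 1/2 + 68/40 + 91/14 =11817/10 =1181.70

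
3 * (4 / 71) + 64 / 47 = 5108 / 3337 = 1.53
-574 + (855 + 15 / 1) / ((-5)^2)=-2696 / 5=-539.20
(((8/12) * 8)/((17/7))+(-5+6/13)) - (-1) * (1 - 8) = -9.34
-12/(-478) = 6/239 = 0.03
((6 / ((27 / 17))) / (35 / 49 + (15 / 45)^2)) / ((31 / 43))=5117 / 806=6.35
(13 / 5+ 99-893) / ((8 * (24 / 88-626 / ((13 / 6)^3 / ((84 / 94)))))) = 1.81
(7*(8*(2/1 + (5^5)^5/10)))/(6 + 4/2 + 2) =834465026855468806/5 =166893005371093761.20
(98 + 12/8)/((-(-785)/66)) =6567/785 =8.37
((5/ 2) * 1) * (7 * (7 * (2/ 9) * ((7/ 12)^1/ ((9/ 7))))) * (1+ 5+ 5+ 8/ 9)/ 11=1284535/ 96228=13.35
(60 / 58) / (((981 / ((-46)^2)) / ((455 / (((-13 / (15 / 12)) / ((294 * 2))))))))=-181447000 / 3161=-57401.77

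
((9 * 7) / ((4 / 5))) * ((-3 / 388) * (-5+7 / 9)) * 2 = 1995 / 388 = 5.14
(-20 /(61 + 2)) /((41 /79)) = -1580 /2583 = -0.61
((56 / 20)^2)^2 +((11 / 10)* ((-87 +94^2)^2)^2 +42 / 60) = 4028156809936914541 / 625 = 6445050895899063.27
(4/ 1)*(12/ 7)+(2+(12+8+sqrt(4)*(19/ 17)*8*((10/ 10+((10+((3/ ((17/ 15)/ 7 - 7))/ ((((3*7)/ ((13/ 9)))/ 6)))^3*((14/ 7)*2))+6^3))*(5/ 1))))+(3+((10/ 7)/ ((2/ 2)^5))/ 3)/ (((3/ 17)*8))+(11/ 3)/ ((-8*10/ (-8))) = 5755557714213001/ 283161867480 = 20326.03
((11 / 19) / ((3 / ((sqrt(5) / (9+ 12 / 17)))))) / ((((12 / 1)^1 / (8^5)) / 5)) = 139264 * sqrt(5) / 513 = 607.02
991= 991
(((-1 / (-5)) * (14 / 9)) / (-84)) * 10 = -1 / 27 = -0.04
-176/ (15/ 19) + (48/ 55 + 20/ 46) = -168214/ 759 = -221.63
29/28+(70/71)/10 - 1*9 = -15637/1988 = -7.87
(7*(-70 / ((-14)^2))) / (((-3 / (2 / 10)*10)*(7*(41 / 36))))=3 / 1435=0.00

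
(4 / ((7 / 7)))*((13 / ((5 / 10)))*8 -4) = 816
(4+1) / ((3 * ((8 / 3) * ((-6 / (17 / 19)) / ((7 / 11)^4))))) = -204085 / 13352592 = -0.02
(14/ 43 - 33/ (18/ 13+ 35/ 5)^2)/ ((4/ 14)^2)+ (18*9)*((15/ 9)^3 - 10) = -1781473213/ 2043532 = -871.76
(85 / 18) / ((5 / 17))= 289 / 18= 16.06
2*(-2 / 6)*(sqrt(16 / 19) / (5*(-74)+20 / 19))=4*sqrt(19) / 10515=0.00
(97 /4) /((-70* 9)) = -97 /2520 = -0.04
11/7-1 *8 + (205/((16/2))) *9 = 12555/56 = 224.20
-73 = -73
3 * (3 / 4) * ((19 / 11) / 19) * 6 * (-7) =-189 / 22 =-8.59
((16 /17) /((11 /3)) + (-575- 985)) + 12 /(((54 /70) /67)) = -870988 /1683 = -517.52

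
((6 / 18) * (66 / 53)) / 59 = 22 / 3127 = 0.01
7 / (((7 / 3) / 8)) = 24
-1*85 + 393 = 308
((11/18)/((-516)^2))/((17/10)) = 55/40737168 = 0.00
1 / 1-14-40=-53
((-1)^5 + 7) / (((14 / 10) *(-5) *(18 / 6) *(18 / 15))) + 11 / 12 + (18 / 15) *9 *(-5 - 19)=-258.52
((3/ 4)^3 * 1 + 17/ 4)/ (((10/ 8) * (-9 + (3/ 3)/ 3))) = -69/ 160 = -0.43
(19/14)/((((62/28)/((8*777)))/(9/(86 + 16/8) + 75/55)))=1904427/341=5584.83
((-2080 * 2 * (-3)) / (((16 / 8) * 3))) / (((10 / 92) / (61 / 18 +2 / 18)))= 66976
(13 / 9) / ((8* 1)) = 13 / 72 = 0.18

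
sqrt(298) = 17.26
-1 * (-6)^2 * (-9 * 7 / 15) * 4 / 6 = 504 / 5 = 100.80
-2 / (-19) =2 / 19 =0.11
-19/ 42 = -0.45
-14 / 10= -7 / 5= -1.40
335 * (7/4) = 586.25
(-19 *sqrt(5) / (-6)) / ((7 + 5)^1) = 19 *sqrt(5) / 72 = 0.59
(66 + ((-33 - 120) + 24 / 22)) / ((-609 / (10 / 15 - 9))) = -375 / 319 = -1.18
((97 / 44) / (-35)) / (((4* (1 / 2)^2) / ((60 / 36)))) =-97 / 924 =-0.10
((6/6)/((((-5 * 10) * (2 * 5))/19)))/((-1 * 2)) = 19/1000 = 0.02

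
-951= -951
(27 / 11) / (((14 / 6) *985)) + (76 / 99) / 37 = 550993 / 25256385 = 0.02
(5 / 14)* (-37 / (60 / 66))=-14.54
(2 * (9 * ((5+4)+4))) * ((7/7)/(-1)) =-234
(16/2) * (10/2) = 40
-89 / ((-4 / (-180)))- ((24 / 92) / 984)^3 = -214940162370241 / 53667955648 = -4005.00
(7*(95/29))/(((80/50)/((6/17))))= 9975/1972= 5.06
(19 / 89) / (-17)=-19 / 1513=-0.01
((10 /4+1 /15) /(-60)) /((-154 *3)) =1 /10800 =0.00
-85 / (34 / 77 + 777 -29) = -77 / 678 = -0.11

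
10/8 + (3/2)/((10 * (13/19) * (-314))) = 101993/81640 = 1.25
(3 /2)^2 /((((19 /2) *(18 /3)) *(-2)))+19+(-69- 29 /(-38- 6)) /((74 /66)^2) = -7362769 /208088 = -35.38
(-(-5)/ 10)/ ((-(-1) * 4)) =1/ 8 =0.12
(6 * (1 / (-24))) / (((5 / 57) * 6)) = -19 / 40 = -0.48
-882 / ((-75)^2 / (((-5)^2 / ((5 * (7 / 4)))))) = -0.45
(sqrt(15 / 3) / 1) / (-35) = -sqrt(5) / 35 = -0.06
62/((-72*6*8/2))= -31/864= -0.04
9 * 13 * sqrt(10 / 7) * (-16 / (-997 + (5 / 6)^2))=5184 * sqrt(70) / 19313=2.25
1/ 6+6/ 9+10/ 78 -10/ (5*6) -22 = -1667/ 78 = -21.37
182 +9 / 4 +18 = 809 / 4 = 202.25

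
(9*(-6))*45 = -2430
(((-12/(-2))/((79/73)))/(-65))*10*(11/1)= -9636/1027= -9.38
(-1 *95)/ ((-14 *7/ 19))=1805/ 98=18.42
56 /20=14 /5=2.80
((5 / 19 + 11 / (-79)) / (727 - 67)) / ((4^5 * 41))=31 / 6931978240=0.00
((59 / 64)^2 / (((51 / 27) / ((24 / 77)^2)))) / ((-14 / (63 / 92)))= -2537649 / 1186938368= -0.00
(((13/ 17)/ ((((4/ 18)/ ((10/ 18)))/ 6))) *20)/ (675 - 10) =780/ 2261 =0.34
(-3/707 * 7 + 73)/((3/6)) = 14740/101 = 145.94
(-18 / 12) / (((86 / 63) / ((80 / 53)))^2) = -9525600 / 5193841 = -1.83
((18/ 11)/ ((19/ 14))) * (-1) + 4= 584/ 209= 2.79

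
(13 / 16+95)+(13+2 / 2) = 1757 / 16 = 109.81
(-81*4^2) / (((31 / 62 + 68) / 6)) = -15552 / 137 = -113.52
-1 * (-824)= 824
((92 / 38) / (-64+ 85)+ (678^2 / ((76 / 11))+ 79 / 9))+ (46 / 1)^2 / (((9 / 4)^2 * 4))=717983794 / 10773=66646.60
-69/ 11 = -6.27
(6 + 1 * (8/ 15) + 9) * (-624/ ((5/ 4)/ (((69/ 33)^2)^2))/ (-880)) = 3390553556/ 20131375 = 168.42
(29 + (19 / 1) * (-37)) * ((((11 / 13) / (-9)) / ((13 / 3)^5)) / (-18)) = -11121 / 4826809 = -0.00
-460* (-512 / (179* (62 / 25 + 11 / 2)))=11776000 / 71421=164.88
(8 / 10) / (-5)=-4 / 25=-0.16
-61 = -61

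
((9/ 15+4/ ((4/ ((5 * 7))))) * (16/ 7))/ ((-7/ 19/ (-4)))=216448/ 245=883.46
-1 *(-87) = 87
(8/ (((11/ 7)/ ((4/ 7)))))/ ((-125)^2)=32/ 171875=0.00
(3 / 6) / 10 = 1 / 20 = 0.05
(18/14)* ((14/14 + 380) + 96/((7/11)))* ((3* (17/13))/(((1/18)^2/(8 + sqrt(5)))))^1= 553669668* sqrt(5)/637 + 4429357344/637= 8897017.83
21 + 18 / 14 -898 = -6130 / 7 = -875.71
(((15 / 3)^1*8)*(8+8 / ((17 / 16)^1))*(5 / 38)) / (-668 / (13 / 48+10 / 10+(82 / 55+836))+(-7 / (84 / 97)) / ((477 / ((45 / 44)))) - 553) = -1635898141785600 / 11084563190501221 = -0.15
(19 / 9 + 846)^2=58262689 / 81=719292.46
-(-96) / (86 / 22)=1056 / 43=24.56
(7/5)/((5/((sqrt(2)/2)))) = 7 * sqrt(2)/50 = 0.20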